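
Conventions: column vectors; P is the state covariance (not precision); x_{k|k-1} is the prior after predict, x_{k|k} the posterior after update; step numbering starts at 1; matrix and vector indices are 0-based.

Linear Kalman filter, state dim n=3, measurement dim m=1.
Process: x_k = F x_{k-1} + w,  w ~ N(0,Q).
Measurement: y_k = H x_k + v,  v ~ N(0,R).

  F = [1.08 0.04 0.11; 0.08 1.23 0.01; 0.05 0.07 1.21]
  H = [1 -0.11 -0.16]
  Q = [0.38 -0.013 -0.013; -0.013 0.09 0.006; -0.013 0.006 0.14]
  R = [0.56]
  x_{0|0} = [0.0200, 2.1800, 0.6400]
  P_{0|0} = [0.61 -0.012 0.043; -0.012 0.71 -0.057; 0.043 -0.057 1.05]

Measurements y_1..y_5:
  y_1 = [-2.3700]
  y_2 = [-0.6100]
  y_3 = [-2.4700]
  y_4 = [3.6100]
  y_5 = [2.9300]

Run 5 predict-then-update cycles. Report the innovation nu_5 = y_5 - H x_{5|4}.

step 1: x^-=[0.1792, 2.6894, 0.9280]  P^-=[1.1140 0.0529 0.2140; 0.0529 1.1645 0.0008; 0.2140 0.0008 1.6778]  S=[1.6510]  K=[0.6505; -0.0456; -0.0330]  nu=[-2.1049]  x^+=[-1.1900, 2.7854, 0.9975]  P^+=[0.4154 0.1019 0.2495; 0.1019 1.1610 -0.0017; 0.2495 -0.0017 1.6760]
step 2: x^-=[-1.0641, 3.3408, 1.3425]  P^-=[0.9547 0.2222 0.5709; 0.2222 1.8698 0.1565; 0.5709 0.1565 2.6311]  S=[1.3786]  K=[0.6085; -0.0062; 0.0963]  nu=[1.0364]  x^+=[-0.4334, 3.3344, 1.4423]  P^+=[0.4442 0.2274 0.4902; 0.2274 1.8697 0.1573; 0.4902 0.1573 2.6183]
step 3: x^-=[-0.1761, 4.0811, 1.9569]  P^-=[1.0703 0.4540 1.0344; 0.4540 2.9712 0.4976; 1.0344 0.4976 4.0713]  S=[1.3571]  K=[0.6299; 0.0350; 0.2419]  nu=[-1.5319]  x^+=[-1.1410, 4.0274, 1.5864]  P^+=[0.5318 0.4240 0.8276; 0.4240 2.9695 0.4861; 0.8276 0.4861 3.9919]
step 4: x^-=[-0.8967, 4.8783, 2.1444]  P^-=[1.2909 0.8303 1.7016; 0.8303 4.6832 1.1449; 1.7016 1.1449 6.1859]  S=[1.3791]  K=[0.6724; 0.0957; 0.4249]  nu=[5.3864]  x^+=[2.7253, 5.3937, 4.4330]  P^+=[0.6674 0.7416 1.3076; 0.7416 4.6705 1.0888; 1.3076 1.0888 5.9369]
step 5: x^-=[3.6467, 6.8966, 5.8778]  P^-=[1.6221 1.4418 2.6609; 1.4418 7.3357 2.2809; 2.6609 2.2809 9.2047]  S=[1.4180]  K=[0.7318; 0.1904; 0.6610]  nu=[0.9824]  x^+=[4.3656, 7.0836, 6.5271]  P^+=[0.8627 1.2443 1.9750; 1.2443 7.2843 2.1025; 1.9750 2.1025 8.5852]

innov = [0.9824]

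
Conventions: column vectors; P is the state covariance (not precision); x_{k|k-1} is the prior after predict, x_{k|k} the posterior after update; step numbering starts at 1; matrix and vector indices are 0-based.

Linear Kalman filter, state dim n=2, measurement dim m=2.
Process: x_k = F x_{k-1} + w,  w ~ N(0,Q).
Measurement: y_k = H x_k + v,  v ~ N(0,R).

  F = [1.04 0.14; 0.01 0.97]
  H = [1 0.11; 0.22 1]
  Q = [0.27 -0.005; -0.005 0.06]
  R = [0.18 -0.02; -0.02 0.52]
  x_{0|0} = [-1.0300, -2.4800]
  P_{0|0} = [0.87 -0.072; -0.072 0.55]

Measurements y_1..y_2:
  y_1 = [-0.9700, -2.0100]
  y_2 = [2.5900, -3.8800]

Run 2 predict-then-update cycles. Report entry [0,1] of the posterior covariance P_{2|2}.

step 1: x^-=[-1.4184, -2.4159]  P^-=[1.2008 0.0060; 0.0060 0.5762]  S=[1.3891 0.3137; 0.3137 1.1569]  K=[0.8652 -0.0011; -0.0669 0.5173]  nu=[0.7141, 0.7179]  x^+=[-0.8013, -2.0923]  P^+=[0.1616 -0.0534; -0.0534 0.2821]
step 2: x^-=[-1.1263, -2.0375]  P^-=[0.4348 -0.0190; -0.0190 0.3244]  S=[0.6145 0.0919; 0.0919 0.8571]  K=[0.7020 0.0142; -0.0291 0.3767]  nu=[3.9404, -1.5947]  x^+=[1.6172, -2.7531]  P^+=[0.1300 -0.0352; -0.0352 0.2042]

P_post[0,1] = -0.0352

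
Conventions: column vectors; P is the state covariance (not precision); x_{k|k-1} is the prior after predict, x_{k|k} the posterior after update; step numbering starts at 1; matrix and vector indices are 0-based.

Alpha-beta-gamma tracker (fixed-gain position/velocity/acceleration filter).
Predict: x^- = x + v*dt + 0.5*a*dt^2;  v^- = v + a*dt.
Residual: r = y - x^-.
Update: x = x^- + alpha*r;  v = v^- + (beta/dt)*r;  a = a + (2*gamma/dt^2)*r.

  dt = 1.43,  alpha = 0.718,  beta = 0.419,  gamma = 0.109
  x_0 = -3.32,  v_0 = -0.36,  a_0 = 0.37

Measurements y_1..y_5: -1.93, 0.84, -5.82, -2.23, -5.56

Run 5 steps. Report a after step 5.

a_post = -0.4937

step 1: x_pred=-3.4565  r=1.5265  x^+=-2.3605  v^+=0.6164  a^+=0.5327
step 2: x_pred=-0.9344  r=1.7744  x^+=0.3396  v^+=1.8981  a^+=0.7219
step 3: x_pred=3.7920  r=-9.6120  x^+=-3.1094  v^+=0.1140  a^+=-0.3028
step 4: x_pred=-3.2560  r=1.0260  x^+=-2.5193  v^+=-0.0184  a^+=-0.1934
step 5: x_pred=-2.7434  r=-2.8166  x^+=-4.7657  v^+=-1.1203  a^+=-0.4937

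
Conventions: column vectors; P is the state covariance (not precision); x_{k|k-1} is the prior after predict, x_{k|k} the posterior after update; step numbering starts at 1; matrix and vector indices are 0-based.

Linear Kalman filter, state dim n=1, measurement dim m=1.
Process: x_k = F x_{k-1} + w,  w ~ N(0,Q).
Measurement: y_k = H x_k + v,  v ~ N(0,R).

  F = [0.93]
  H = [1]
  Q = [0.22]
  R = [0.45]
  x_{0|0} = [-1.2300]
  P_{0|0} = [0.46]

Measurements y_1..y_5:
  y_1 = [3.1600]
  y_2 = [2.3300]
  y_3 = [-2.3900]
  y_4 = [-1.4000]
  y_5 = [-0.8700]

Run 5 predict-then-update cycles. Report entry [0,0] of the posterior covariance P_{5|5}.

step 1: x^-=[-1.1439]  P^-=[0.6179]  S=[1.0679]  K=[0.5786]  nu=[4.3039]  x^+=[1.3463]  P^+=[0.2604]
step 2: x^-=[1.2521]  P^-=[0.4452]  S=[0.8952]  K=[0.4973]  nu=[1.0779]  x^+=[1.7881]  P^+=[0.2238]
step 3: x^-=[1.6630]  P^-=[0.4136]  S=[0.8636]  K=[0.4789]  nu=[-4.0530]  x^+=[-0.2780]  P^+=[0.2155]
step 4: x^-=[-0.2585]  P^-=[0.4064]  S=[0.8564]  K=[0.4745]  nu=[-1.1415]  x^+=[-0.8002]  P^+=[0.2135]
step 5: x^-=[-0.7442]  P^-=[0.4047]  S=[0.8547]  K=[0.4735]  nu=[-0.1258]  x^+=[-0.8038]  P^+=[0.2131]

P_post[0,0] = 0.2131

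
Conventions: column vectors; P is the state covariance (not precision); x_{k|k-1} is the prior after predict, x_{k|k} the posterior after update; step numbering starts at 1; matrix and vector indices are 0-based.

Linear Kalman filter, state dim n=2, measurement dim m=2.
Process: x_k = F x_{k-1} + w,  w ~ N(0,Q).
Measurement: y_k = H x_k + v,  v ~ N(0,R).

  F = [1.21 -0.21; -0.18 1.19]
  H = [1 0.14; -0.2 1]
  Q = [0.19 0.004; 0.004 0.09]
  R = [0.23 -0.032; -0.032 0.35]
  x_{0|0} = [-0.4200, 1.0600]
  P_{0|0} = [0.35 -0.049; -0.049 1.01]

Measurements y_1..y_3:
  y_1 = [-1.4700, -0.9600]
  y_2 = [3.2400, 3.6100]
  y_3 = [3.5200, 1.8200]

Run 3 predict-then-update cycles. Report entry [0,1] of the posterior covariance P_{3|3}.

step 1: x^-=[-0.7308, 1.3370]  P^-=[0.7719 -0.3970; -0.3970 1.5526]  S=[0.9211 -0.3549; -0.3549 2.0923]  K=[0.7233 -0.1408; 0.1129 0.7992]  nu=[-0.9264, -2.4432]  x^+=[-1.0568, -0.7200]  P^+=[0.1761 -0.0372; -0.0372 0.2686]
step 2: x^-=[-1.1275, -0.6666]  P^-=[0.4786 -0.1565; -0.1565 0.4921]  S=[0.6744 -0.2109; -0.2109 0.9238]  K=[0.6373 -0.1275; 0.0509 0.5782]  nu=[4.4609, 4.0511]  x^+=[1.1987, 1.9029]  P^+=[0.1554 -0.0339; -0.0339 0.1939]
step 3: x^-=[1.0508, 2.0486]  P^-=[0.4433 -0.1285; -0.1285 0.3842]  S=[0.6449 -0.1917; -0.1917 0.8033]  K=[0.6234 -0.1215; 0.0387 0.5195]  nu=[2.1824, -0.0185]  x^+=[2.4136, 2.1234]  P^+=[0.1518 -0.0321; -0.0321 0.1742]

P_post[0,1] = -0.0321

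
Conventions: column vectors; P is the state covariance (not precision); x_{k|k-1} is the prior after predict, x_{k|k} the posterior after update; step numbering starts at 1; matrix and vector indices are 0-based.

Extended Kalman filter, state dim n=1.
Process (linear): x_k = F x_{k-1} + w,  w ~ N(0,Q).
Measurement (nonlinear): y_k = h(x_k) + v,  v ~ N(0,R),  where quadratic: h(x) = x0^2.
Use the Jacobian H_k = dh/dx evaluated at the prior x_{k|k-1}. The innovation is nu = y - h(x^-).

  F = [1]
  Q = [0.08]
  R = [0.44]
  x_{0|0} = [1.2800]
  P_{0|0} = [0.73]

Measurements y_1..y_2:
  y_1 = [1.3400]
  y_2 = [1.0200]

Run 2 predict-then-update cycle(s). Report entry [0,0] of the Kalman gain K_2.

step 1: x^-=[1.2800]  P^-=[0.8100]  H_jac=[2.5600]  S=[5.7484]  K=[0.3607]  nu=[-0.2984]  x^+=[1.1724]  P^+=[0.0620]
step 2: x^-=[1.1724]  P^-=[0.1420]  H_jac=[2.3447]  S=[1.2207]  K=[0.2728]  nu=[-0.3544]  x^+=[1.0757]  P^+=[0.0512]

K[0,0] = 0.2728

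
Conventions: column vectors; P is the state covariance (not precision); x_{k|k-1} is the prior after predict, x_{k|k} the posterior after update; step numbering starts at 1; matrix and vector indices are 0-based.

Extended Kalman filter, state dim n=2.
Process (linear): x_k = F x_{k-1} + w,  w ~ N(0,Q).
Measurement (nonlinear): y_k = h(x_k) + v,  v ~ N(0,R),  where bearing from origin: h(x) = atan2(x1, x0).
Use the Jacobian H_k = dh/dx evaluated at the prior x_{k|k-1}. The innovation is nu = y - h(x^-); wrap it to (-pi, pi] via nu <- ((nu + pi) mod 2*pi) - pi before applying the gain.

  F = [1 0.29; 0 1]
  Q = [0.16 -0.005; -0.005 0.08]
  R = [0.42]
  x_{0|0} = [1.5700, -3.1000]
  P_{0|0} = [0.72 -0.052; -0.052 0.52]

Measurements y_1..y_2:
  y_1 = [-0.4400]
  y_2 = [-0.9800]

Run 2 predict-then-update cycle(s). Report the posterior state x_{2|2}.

step 1: x^-=[0.6710, -3.1000]  P^-=[0.8936 0.0938; 0.0938 0.6000]  H_jac=[0.3081 0.0667]  S=[0.5114]  K=[0.5507; 0.1348]  nu=[0.9176]  x^+=[1.1763, -2.9763]  P^+=[0.7385 0.0558; 0.0558 0.5907]
step 2: x^-=[0.3132, -2.9763]  P^-=[0.9806 0.2222; 0.2222 0.6707]  H_jac=[0.3323 0.0350]  S=[0.5343]  K=[0.6244; 0.1821]  nu=[0.4860]  x^+=[0.6166, -2.8878]  P^+=[0.7722 0.1614; 0.1614 0.6530]

x_post = [0.6166, -2.8878]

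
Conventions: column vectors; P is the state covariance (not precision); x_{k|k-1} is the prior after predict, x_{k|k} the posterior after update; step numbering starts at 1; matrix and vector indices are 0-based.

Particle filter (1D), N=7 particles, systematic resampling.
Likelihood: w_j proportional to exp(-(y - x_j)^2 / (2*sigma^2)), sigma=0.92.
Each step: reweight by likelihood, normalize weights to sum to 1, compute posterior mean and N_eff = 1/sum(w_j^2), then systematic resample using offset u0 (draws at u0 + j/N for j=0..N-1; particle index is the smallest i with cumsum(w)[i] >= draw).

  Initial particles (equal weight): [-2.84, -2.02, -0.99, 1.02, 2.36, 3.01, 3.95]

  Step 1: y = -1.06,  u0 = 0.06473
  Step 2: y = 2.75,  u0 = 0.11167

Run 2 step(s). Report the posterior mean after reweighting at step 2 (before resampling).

step 1: w=[0.0850, 0.3206, 0.5509, 0.0429, 0.0006, 0.0000, 0.0000]  mean=-1.3893  Neff=2.4075  idx=[0, 1, 1, 2, 2, 2, 2]
step 2: w=[0.0000, 0.0014, 0.0014, 0.2493, 0.2493, 0.2493, 0.2493]  mean=-0.9929  Neff=4.0226  idx=[3, 4, 4, 5, 5, 6, 6]

post_mean = -0.9929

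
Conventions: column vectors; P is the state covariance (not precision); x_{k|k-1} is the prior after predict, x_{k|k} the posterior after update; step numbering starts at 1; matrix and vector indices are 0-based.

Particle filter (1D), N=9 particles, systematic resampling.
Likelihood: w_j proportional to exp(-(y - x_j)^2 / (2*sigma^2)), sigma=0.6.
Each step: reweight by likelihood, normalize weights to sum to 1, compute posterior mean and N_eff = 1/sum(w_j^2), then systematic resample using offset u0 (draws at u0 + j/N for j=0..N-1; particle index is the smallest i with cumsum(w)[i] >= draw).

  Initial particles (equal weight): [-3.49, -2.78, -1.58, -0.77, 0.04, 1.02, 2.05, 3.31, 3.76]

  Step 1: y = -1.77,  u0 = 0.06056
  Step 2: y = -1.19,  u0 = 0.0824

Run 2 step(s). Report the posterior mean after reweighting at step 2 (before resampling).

step 1: w=[0.0112, 0.1650, 0.6470, 0.1696, 0.0072, 0.0000, 0.0000, 0.0000, 0.0000]  mean=-1.6502  Neff=2.1061  idx=[1, 1, 2, 2, 2, 2, 2, 3, 3]
step 2: w=[0.0053, 0.0053, 0.1427, 0.1427, 0.1427, 0.1427, 0.1427, 0.1380, 0.1380]  mean=-1.3691  Neff=7.1453  idx=[2, 3, 4, 4, 5, 6, 7, 7, 8]

post_mean = -1.3691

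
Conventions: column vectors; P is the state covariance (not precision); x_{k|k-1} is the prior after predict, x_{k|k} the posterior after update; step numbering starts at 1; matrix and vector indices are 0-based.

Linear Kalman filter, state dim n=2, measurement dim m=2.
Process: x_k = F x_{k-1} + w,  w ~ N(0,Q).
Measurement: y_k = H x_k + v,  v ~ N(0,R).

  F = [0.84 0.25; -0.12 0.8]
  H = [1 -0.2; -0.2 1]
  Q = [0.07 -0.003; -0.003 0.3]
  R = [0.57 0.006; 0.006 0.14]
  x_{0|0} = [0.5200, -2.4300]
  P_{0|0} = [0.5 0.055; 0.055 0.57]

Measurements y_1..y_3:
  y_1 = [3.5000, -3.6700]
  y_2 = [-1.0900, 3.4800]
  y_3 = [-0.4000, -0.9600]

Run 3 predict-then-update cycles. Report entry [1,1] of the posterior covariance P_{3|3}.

P_post[1,1] = 0.1080

step 1: x^-=[-0.1707, -2.0064]  P^-=[0.4815 0.0959; 0.0959 0.6614]  S=[1.0396 -0.1228; -0.1228 0.7823]  K=[0.4531 0.0706; 0.0632 0.8309]  nu=[3.2694, -1.6977]  x^+=[1.1907, -3.2104]  P^+=[0.2721 0.0670; 0.0670 0.1301]
step 2: x^-=[0.1975, -2.7112]  P^-=[0.2983 0.0386; 0.0386 0.3743]  S=[0.8678 -0.0883; -0.0883 0.5108]  K=[0.3365 0.0170; 0.0319 0.7232]  nu=[-1.8298, 6.2307]  x^+=[-0.3121, 1.7365]  P^+=[0.2008 0.0446; 0.0446 0.1104]
step 3: x^-=[0.1720, 1.4267]  P^-=[0.2373 0.0274; 0.0274 0.3650]  S=[0.8110 -0.0859; -0.0859 0.5035]  K=[0.2869 0.0092; 0.0198 0.7174]  nu=[-0.2867, -2.3523]  x^+=[0.0682, -0.2665]  P^+=[0.1710 0.0372; 0.0372 0.1080]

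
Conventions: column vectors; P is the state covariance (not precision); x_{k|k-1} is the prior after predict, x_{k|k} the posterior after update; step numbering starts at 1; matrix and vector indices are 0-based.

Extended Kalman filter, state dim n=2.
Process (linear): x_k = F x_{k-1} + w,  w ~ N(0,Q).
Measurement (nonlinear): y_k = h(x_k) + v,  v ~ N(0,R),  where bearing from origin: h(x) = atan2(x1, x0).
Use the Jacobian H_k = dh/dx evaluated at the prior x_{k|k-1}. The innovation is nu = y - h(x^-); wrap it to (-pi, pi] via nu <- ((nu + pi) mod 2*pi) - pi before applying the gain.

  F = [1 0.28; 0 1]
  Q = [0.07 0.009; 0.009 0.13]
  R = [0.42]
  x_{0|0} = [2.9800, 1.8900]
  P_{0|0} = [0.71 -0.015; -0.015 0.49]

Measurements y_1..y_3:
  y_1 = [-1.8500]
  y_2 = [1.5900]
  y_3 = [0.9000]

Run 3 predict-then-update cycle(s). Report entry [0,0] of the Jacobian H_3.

H_jac[0,0] = -0.0670

step 1: x^-=[3.5092, 1.8900]  P^-=[0.8100 0.1312; 0.1312 0.6200]  H_jac=[-0.1190 0.2209]  S=[0.4548]  K=[-0.1482; 0.2668]  nu=[-2.3440]  x^+=[3.8565, 1.2646]  P^+=[0.8000 0.1492; 0.1492 0.5876]
step 2: x^-=[4.2106, 1.2646]  P^-=[0.9996 0.3227; 0.3227 0.7176]  H_jac=[-0.0654 0.2178]  S=[0.4491]  K=[0.0109; 0.3011]  nu=[1.2982]  x^+=[4.2247, 1.6555]  P^+=[0.9996 0.3212; 0.3212 0.6769]
step 3: x^-=[4.6883, 1.6555]  P^-=[1.3026 0.5198; 0.5198 0.8069]  H_jac=[-0.0670 0.1897]  S=[0.4417]  K=[0.0257; 0.2677]  nu=[0.5606]  x^+=[4.7027, 1.8055]  P^+=[1.3023 0.5167; 0.5167 0.7753]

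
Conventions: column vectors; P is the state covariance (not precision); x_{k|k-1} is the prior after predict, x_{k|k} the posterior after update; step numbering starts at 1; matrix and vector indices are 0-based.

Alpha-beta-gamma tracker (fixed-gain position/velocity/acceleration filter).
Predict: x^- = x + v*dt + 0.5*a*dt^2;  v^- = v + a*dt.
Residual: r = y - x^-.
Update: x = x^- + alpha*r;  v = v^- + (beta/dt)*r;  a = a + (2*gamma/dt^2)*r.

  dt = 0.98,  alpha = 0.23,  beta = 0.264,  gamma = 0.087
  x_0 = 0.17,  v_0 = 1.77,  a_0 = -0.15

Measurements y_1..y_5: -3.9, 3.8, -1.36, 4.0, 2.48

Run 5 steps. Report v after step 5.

step 1: x_pred=1.8326  r=-5.7326  x^+=0.5141  v^+=0.0787  a^+=-1.1886
step 2: x_pred=0.0205  r=3.7795  x^+=0.8898  v^+=-0.0679  a^+=-0.5038
step 3: x_pred=0.5812  r=-1.9412  x^+=0.1347  v^+=-1.0846  a^+=-0.8555
step 4: x_pred=-1.3390  r=5.3390  x^+=-0.1111  v^+=-0.4848  a^+=0.1118
step 5: x_pred=-0.5325  r=3.0125  x^+=0.1604  v^+=0.4363  a^+=0.6575

v_post = 0.4363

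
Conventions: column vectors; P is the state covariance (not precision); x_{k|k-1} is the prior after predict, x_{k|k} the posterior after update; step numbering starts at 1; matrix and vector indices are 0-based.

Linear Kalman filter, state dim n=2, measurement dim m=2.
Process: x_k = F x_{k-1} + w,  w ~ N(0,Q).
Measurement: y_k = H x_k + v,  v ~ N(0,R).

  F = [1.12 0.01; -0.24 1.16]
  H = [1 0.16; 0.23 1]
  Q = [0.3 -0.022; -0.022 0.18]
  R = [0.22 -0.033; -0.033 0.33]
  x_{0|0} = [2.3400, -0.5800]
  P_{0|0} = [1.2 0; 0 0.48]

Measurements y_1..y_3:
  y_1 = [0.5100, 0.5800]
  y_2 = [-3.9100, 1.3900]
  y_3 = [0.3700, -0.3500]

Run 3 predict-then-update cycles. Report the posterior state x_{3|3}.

step 1: x^-=[2.6150, -1.2344]  P^-=[1.8053 -0.3390; -0.3390 0.8950]  S=[1.9398 0.1740; 0.1740 1.1646]  K=[0.9090 -0.0703; -0.1661 0.7264]  nu=[-1.9075, 1.2129]  x^+=[0.7957, -0.0365]  P^+=[0.2189 -0.1035; -0.1035 0.2690]
step 2: x^-=[0.8908, -0.2333]  P^-=[0.5723 -0.2120; -0.2120 0.6122]  S=[0.7401 -0.0232; -0.0232 0.8750]  K=[0.7251 -0.0726; -0.1340 0.6404]  nu=[-4.7635, 1.4185]  x^+=[-2.6663, 1.3133]  P^+=[0.1761 -0.0884; -0.0884 0.2361]
step 3: x^-=[-2.9731, 2.1634]  P^-=[0.5189 -0.1812; -0.1812 0.5570]  S=[0.6952 -0.0124; -0.0124 0.8311]  K=[0.7036 -0.0639; -0.1214 0.6183]  nu=[2.9970, -1.8296]  x^+=[-0.7475, 0.6683]  P^+=[0.1703 -0.0835; -0.0835 0.2272]

x_post = [-0.7475, 0.6683]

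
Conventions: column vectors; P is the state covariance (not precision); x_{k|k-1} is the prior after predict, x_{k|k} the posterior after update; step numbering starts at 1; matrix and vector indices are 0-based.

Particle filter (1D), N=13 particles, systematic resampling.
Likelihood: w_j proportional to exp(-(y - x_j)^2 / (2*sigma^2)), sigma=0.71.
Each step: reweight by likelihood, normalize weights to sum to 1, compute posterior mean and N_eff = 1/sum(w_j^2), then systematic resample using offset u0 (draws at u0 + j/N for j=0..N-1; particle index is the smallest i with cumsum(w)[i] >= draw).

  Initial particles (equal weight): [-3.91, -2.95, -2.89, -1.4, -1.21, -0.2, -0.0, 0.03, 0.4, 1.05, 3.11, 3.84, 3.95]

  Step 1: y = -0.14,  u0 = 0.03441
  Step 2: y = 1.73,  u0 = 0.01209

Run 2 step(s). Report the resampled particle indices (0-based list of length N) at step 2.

resampled_idx = [2, 5, 7, 9, 10, 10, 11, 12, 12, 12, 12, 12, 12]

step 1: w=[0.0000, 0.0001, 0.0001, 0.0463, 0.0718, 0.2228, 0.2193, 0.2173, 0.1674, 0.0549, 0.0000, 0.0000, 0.0000]  mean=-0.0658  Neff=5.4563  idx=[3, 4, 5, 5, 6, 6, 6, 7, 7, 7, 8, 8, 9]
step 2: w=[0.0000, 0.0001, 0.0184, 0.0184, 0.0380, 0.0380, 0.0380, 0.0421, 0.0421, 0.0421, 0.1279, 0.1279, 0.4672]  mean=0.5891  Neff=3.8267  idx=[2, 5, 7, 9, 10, 10, 11, 12, 12, 12, 12, 12, 12]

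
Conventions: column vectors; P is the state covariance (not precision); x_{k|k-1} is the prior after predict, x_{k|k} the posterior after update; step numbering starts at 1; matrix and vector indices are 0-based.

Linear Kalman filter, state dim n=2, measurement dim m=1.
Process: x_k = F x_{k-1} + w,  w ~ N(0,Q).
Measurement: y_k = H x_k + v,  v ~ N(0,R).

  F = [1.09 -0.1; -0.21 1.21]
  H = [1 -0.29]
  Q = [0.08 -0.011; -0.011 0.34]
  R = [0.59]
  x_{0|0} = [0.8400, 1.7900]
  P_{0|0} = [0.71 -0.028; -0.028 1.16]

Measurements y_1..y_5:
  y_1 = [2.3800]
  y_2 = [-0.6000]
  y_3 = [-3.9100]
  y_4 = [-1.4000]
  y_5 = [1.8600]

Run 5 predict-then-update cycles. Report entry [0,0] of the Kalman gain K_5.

K[0,0] = 0.2620

step 1: x^-=[0.7366, 1.9895]  P^-=[0.9413 -0.3514; -0.3514 2.0839]  S=[1.9103]  K=[0.5461; -0.5003]  nu=[2.2204]  x^+=[1.9491, 0.8787]  P^+=[0.3716 0.1705; 0.1705 1.6058]
step 2: x^-=[2.0366, 0.6539]  P^-=[0.5004 -0.0619; -0.0619 2.6207]  S=[1.3467]  K=[0.3849; -0.6103]  nu=[-2.4470]  x^+=[1.0947, 2.1473]  P^+=[0.3009 0.2545; 0.2545 2.1191]
step 3: x^-=[0.9785, 2.3683]  P^-=[0.4032 0.0047; 0.0047 3.3265]  S=[1.2703]  K=[0.3164; -0.7558]  nu=[-4.2017]  x^+=[-0.3507, 5.5439]  P^+=[0.2761 0.3084; 0.3084 2.6009]
step 4: x^-=[-0.9367, 6.7818]  P^-=[0.3668 0.0243; 0.0243 4.0035]  S=[1.2794]  K=[0.2812; -0.8885]  nu=[1.5034]  x^+=[-0.5139, 5.4460]  P^+=[0.2656 0.3439; 0.3439 2.9935]
step 5: x^-=[-1.1048, 6.6976]  P^-=[0.3506 0.0268; 0.0268 4.5598]  S=[1.3085]  K=[0.2620; -0.9901]  nu=[4.9071]  x^+=[0.1808, 1.8391]  P^+=[0.2608 0.3662; 0.3662 3.2770]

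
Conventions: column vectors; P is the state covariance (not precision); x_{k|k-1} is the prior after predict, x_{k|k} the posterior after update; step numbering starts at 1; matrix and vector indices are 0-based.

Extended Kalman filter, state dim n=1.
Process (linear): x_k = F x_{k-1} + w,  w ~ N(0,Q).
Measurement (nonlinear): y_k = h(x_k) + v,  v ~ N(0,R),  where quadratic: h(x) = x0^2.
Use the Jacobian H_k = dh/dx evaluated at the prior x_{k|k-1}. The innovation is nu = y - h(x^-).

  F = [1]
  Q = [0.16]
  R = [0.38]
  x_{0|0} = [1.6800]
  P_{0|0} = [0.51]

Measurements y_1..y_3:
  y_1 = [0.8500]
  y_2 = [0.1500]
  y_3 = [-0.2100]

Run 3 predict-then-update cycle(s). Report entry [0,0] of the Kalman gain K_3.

step 1: x^-=[1.6800]  P^-=[0.6700]  H_jac=[3.3600]  S=[7.9440]  K=[0.2834]  nu=[-1.9724]  x^+=[1.1211]  P^+=[0.0320]
step 2: x^-=[1.1211]  P^-=[0.1920]  H_jac=[2.2421]  S=[1.3454]  K=[0.3200]  nu=[-1.1068]  x^+=[0.7668]  P^+=[0.0542]
step 3: x^-=[0.7668]  P^-=[0.2142]  H_jac=[1.5337]  S=[0.8839]  K=[0.3717]  nu=[-0.7981]  x^+=[0.4702]  P^+=[0.0921]

K[0,0] = 0.3717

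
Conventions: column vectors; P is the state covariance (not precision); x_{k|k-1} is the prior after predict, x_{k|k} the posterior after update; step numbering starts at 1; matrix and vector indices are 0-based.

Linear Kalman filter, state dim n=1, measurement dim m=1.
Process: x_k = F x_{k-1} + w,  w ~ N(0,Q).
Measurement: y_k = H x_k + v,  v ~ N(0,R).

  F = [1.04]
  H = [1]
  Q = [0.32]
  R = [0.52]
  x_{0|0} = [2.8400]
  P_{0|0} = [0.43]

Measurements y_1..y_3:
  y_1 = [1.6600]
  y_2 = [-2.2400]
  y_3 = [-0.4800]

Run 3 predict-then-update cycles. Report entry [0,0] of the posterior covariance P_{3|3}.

step 1: x^-=[2.9536]  P^-=[0.7851]  S=[1.3051]  K=[0.6016]  nu=[-1.2936]  x^+=[2.1754]  P^+=[0.3128]
step 2: x^-=[2.2624]  P^-=[0.6583]  S=[1.1783]  K=[0.5587]  nu=[-4.5024]  x^+=[-0.2531]  P^+=[0.2905]
step 3: x^-=[-0.2632]  P^-=[0.6342]  S=[1.1542]  K=[0.5495]  nu=[-0.2168]  x^+=[-0.3823]  P^+=[0.2857]

P_post[0,0] = 0.2857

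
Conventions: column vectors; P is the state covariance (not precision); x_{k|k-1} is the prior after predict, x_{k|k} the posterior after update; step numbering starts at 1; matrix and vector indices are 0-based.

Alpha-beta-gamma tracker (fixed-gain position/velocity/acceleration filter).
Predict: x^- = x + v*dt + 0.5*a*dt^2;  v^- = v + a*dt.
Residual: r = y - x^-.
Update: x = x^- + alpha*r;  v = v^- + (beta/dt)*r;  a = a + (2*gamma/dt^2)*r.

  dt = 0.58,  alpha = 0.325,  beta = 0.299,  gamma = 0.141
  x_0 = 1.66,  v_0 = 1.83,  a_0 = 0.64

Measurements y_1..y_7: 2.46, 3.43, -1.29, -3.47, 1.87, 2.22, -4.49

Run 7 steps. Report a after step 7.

step 1: x_pred=2.8290  r=-0.3690  x^+=2.7091  v^+=2.0109  a^+=0.3306
step 2: x_pred=3.9311  r=-0.5011  x^+=3.7682  v^+=1.9444  a^+=-0.0894
step 3: x_pred=4.8809  r=-6.1709  x^+=2.8754  v^+=-1.2887  a^+=-5.2624
step 4: x_pred=1.2428  r=-4.7128  x^+=-0.2889  v^+=-6.7704  a^+=-9.2131
step 5: x_pred=-5.7653  r=7.6353  x^+=-3.2839  v^+=-8.1779  a^+=-2.8125
step 6: x_pred=-8.5001  r=10.7201  x^+=-5.0161  v^+=-4.2827  a^+=6.1740
step 7: x_pred=-6.4616  r=1.9716  x^+=-5.8208  v^+=0.3146  a^+=7.8268

a_post = 7.8268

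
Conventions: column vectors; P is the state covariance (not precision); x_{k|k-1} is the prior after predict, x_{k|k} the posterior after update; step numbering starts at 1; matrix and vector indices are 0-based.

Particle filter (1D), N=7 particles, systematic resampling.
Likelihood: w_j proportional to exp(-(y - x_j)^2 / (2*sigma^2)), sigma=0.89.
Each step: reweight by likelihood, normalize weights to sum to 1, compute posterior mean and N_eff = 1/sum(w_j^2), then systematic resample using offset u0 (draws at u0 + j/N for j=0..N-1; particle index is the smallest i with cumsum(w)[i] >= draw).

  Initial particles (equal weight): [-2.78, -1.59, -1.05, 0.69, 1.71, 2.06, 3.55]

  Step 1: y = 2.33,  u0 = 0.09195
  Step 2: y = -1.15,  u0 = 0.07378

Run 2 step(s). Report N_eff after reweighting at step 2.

N_eff = 4.4693

step 1: w=[0.0000, 0.0000, 0.0003, 0.0791, 0.3390, 0.4127, 0.1689]  mean=2.0835  Neff=3.1251  idx=[4, 4, 4, 5, 5, 5, 6]
step 2: w=[0.2642, 0.2642, 0.2642, 0.0691, 0.0691, 0.0691, 0.0000]  mean=1.7826  Neff=4.4693  idx=[0, 0, 1, 1, 2, 2, 5]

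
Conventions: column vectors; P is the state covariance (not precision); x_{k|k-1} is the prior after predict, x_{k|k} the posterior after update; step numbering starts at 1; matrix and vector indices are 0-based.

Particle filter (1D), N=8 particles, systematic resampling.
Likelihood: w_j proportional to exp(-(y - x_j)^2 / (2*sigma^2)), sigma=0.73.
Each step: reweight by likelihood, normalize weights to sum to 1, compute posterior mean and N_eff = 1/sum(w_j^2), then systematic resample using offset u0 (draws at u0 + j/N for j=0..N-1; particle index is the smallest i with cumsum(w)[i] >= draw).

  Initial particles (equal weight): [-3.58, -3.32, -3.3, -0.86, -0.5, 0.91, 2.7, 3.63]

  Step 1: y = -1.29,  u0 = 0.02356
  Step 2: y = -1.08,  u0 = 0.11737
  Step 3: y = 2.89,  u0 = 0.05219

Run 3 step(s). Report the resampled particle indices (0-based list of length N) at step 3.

resampled_idx = [2, 5, 5, 6, 6, 6, 7, 7]

step 1: w=[0.0050, 0.0143, 0.0155, 0.5762, 0.3816, 0.0073, 0.0000, 0.0000]  mean=-0.7963  Neff=2.0911  idx=[2, 3, 3, 3, 3, 4, 4, 4]
step 2: w=[0.0016, 0.1587, 0.1587, 0.1587, 0.1587, 0.1211, 0.1211, 0.1211]  mean=-0.7331  Neff=6.9053  idx=[1, 2, 3, 4, 4, 5, 6, 7]
step 3: w=[0.0260, 0.0260, 0.0260, 0.0260, 0.0260, 0.2900, 0.2900, 0.2900]  mean=-0.5468  Neff=3.9112  idx=[2, 5, 5, 6, 6, 6, 7, 7]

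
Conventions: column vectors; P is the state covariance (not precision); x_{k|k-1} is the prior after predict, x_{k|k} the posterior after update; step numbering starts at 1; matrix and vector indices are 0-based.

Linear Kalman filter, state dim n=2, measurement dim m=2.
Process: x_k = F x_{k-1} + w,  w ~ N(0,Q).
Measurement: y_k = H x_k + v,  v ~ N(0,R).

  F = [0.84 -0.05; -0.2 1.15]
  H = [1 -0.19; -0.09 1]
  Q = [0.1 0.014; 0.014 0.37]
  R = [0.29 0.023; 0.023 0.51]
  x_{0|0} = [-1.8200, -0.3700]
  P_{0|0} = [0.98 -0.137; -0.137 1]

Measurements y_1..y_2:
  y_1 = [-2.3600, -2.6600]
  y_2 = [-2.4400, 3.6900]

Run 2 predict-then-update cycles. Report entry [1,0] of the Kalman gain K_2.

step 1: x^-=[-1.5103, -0.0615]  P^-=[0.8055 -0.3419; -0.3419 1.7947]  S=[1.2902 -0.7382; -0.7382 2.3728]  K=[0.6992 0.0429; -0.1084 0.7356]  nu=[-0.8614, -2.7344]  x^+=[-2.2299, -1.9797]  P^+=[0.2146 0.0573; 0.0573 0.3778]
step 2: x^-=[-1.7741, -1.8307]  P^-=[0.2476 0.0121; 0.0121 0.8519]  S=[0.5637 -0.1488; -0.1488 1.3617]  K=[0.4460 0.0413; -0.1037 0.6135]  nu=[-1.0137, 5.3610]  x^+=[-2.0049, 1.5633]  P^+=[0.1386 0.0438; 0.0438 0.3144]

K[1,0] = -0.1037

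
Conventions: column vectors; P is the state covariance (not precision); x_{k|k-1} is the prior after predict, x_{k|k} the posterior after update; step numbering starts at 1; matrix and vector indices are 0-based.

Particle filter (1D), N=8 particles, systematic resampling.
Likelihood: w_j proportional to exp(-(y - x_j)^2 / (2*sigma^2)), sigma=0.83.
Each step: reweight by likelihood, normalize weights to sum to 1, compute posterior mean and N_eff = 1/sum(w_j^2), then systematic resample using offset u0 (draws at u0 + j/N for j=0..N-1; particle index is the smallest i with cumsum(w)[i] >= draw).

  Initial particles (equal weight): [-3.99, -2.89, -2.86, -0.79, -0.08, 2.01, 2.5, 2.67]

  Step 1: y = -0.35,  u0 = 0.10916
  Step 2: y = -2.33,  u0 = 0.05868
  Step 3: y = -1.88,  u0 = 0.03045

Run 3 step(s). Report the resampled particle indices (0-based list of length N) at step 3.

step 1: w=[0.0000, 0.0050, 0.0056, 0.4675, 0.5103, 0.0094, 0.0015, 0.0007]  mean=-0.4160  Neff=2.0873  idx=[3, 3, 3, 4, 4, 4, 4, 4]
step 2: w=[0.2696, 0.2696, 0.2696, 0.0382, 0.0382, 0.0382, 0.0382, 0.0382]  mean=-0.6542  Neff=4.4373  idx=[0, 0, 1, 1, 2, 2, 2, 6]
step 3: w=[0.1384, 0.1384, 0.1384, 0.1384, 0.1384, 0.1384, 0.1384, 0.0312]  mean=-0.7678  Neff=7.4045  idx=[0, 1, 2, 2, 3, 4, 5, 6]

resampled_idx = [0, 1, 2, 2, 3, 4, 5, 6]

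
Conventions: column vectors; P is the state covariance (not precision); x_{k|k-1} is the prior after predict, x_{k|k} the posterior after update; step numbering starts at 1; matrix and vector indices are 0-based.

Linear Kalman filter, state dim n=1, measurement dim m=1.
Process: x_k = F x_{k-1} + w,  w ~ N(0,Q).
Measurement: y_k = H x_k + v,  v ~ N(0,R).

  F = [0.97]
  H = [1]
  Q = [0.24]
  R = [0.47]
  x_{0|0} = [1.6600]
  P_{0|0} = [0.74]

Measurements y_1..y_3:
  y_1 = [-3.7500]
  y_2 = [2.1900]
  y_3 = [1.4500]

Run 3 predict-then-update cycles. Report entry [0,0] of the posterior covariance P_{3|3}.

step 1: x^-=[1.6102]  P^-=[0.9363]  S=[1.4063]  K=[0.6658]  nu=[-5.3602]  x^+=[-1.9585]  P^+=[0.3129]
step 2: x^-=[-1.8998]  P^-=[0.5344]  S=[1.0044]  K=[0.5321]  nu=[4.0898]  x^+=[0.2763]  P^+=[0.2501]
step 3: x^-=[0.2680]  P^-=[0.4753]  S=[0.9453]  K=[0.5028]  nu=[1.1820]  x^+=[0.8623]  P^+=[0.2363]

P_post[0,0] = 0.2363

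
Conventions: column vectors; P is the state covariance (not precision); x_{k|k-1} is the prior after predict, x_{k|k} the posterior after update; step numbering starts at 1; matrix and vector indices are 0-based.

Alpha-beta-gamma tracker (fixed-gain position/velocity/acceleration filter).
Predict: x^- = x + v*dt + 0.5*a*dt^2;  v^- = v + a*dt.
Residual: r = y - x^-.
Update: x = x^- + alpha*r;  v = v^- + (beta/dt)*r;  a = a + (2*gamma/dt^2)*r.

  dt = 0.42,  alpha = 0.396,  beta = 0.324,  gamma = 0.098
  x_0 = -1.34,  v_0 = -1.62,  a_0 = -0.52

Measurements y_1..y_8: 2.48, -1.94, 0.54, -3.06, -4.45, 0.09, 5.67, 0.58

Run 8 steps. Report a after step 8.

step 1: x_pred=-2.0663  r=4.5463  x^+=-0.2659  v^+=1.6687  a^+=4.5314
step 2: x_pred=0.8346  r=-2.7746  x^+=-0.2641  v^+=1.4315  a^+=1.4485
step 3: x_pred=0.4648  r=0.0752  x^+=0.4946  v^+=2.0979  a^+=1.5320
step 4: x_pred=1.5108  r=-4.5708  x^+=-0.2992  v^+=-0.7848  a^+=-3.5467
step 5: x_pred=-0.9416  r=-3.5084  x^+=-2.3309  v^+=-4.9808  a^+=-7.4449
step 6: x_pred=-5.0795  r=5.1695  x^+=-3.0324  v^+=-4.1197  a^+=-1.7010
step 7: x_pred=-4.9127  r=10.5827  x^+=-0.7220  v^+=3.3297  a^+=10.0576
step 8: x_pred=1.5636  r=-0.9836  x^+=1.1741  v^+=6.7951  a^+=8.9647

a_post = 8.9647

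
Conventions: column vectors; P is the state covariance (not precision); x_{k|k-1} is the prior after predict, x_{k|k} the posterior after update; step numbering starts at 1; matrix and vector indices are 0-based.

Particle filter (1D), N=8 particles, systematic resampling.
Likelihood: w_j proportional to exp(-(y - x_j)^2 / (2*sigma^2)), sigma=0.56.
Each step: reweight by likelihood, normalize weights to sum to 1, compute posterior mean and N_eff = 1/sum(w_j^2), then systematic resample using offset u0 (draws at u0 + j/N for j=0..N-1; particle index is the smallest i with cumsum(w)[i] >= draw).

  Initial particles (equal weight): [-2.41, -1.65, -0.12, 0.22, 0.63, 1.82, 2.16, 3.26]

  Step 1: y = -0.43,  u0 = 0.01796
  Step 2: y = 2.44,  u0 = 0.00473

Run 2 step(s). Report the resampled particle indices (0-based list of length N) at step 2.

step 1: w=[0.0012, 0.0572, 0.5264, 0.3128, 0.1023, 0.0002, 0.0000, 0.0000]  mean=-0.0267  Neff=2.5732  idx=[1, 2, 2, 2, 2, 3, 3, 3]
step 2: w=[0.0000, 0.0227, 0.0227, 0.0227, 0.0227, 0.3031, 0.3031, 0.3031]  mean=0.1891  Neff=3.6024  idx=[1, 5, 5, 5, 6, 6, 7, 7]

resampled_idx = [1, 5, 5, 5, 6, 6, 7, 7]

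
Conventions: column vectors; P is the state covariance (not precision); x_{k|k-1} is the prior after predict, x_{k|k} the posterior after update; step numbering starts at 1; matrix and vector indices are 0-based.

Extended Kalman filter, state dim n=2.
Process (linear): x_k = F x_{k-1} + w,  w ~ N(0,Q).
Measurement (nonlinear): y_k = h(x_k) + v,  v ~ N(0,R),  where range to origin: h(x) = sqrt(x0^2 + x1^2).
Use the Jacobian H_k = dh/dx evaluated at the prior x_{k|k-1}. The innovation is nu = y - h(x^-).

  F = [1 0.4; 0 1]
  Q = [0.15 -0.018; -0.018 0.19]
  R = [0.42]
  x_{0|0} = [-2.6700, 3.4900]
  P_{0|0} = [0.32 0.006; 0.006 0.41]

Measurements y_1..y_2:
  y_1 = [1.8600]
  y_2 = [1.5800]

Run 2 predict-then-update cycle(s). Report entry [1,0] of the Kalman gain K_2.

K[1,0] = 0.5442

step 1: x^-=[-1.2740, 3.4900]  P^-=[0.5404 0.1520; 0.1520 0.6000]  H_jac=[-0.3429 0.9394]  S=[0.9151]  K=[-0.0465; 0.5590]  nu=[-1.8553]  x^+=[-1.1878, 2.4530]  P^+=[0.5384 0.1758; 0.1758 0.3141]
step 2: x^-=[-0.2066, 2.4530]  P^-=[0.8793 0.2834; 0.2834 0.5041]  H_jac=[-0.0839 0.9965]  S=[0.8793]  K=[0.2372; 0.5442]  nu=[-0.8816]  x^+=[-0.4158, 1.9732]  P^+=[0.8298 0.1699; 0.1699 0.2437]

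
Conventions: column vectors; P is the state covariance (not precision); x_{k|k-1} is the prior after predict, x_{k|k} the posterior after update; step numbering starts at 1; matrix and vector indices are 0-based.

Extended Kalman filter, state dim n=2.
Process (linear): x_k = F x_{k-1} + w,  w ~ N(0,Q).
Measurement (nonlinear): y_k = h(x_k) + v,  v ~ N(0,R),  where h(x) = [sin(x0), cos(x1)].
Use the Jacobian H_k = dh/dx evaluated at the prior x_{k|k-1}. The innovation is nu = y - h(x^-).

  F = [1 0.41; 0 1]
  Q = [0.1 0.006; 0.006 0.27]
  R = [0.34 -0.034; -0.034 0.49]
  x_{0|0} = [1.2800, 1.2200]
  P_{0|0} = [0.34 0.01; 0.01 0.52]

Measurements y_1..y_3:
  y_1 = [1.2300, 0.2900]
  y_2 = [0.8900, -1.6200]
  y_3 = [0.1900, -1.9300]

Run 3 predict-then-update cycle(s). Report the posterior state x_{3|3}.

x_post = [3.2257, 2.8537]

step 1: x^-=[1.7802, 1.2200]  P^-=[0.5356 0.2292; 0.2292 0.7900]  H_jac=[-0.2079 0.0000; 0.0000 -0.9391]  S=[0.3631 0.0107; 0.0107 1.1867]  K=[-0.3013 -0.1786; -0.1127 -0.6241]  nu=[0.2518, -0.0536]  x^+=[1.7139, 1.2251]  P^+=[0.4636 0.0823; 0.0823 0.3216]
step 2: x^-=[2.2162, 1.2251]  P^-=[0.6852 0.2202; 0.2202 0.5916]  H_jac=[-0.6015 0.0000; 0.0000 -0.9408]  S=[0.5879 0.0906; 0.0906 1.0137]  K=[-0.6789 -0.1437; -0.1426 -0.5363]  nu=[0.0911, -1.9589]  x^+=[2.4357, 2.2627]  P^+=[0.3756 0.0503; 0.0503 0.2742]
step 3: x^-=[3.3635, 2.2627]  P^-=[0.5629 0.1687; 0.1687 0.5442]  H_jac=[-0.9755 0.0000; 0.0000 -0.7700]  S=[0.8757 0.0927; 0.0927 0.8127]  K=[-0.6176 -0.0894; -0.1350 -0.5002]  nu=[0.4100, -1.2920]  x^+=[3.2257, 2.8537]  P^+=[0.2122 0.0296; 0.0296 0.3124]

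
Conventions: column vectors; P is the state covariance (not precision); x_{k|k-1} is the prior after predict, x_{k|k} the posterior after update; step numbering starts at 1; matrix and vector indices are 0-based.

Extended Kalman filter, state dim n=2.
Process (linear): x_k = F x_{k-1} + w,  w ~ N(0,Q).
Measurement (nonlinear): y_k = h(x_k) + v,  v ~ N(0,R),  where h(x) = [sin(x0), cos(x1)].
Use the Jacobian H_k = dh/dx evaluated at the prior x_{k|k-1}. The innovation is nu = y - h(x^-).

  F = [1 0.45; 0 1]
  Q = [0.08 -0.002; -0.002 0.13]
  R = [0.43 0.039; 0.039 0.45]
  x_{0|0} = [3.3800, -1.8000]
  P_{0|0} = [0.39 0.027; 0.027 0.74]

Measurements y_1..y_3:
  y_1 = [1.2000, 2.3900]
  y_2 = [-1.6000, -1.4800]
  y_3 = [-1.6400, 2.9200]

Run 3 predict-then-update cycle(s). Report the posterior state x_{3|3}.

step 1: x^-=[2.5700, -1.8000]  P^-=[0.6442 0.3580; 0.3580 0.8700]  H_jac=[-0.8410 0.0000; 0.0000 0.9738]  S=[0.8856 -0.2542; -0.2542 1.2751]  K=[-0.5656 0.1607; -0.1583 0.6329]  nu=[0.6590, 2.6172]  x^+=[2.6177, -0.2479]  P^+=[0.2817 0.0516; 0.0516 0.2861]
step 2: x^-=[2.5062, -0.2479]  P^-=[0.4661 0.1783; 0.1783 0.4161]  H_jac=[-0.8048 0.0000; 0.0000 0.2454]  S=[0.7319 0.0038; 0.0038 0.4751]  K=[-0.5130 0.0962; -0.1972 0.2165]  nu=[-2.1935, -2.4494]  x^+=[3.3959, -0.3456]  P^+=[0.2694 0.0949; 0.0949 0.3657]
step 3: x^-=[3.2404, -0.3456]  P^-=[0.5089 0.2574; 0.2574 0.4957]  H_jac=[-0.9951 0.0000; 0.0000 0.3387]  S=[0.9339 -0.0478; -0.0478 0.5069]  K=[-0.5360 0.1215; -0.2586 0.3069]  nu=[-1.5414, 1.9791]  x^+=[4.3071, 0.6604]  P^+=[0.2268 0.0997; 0.0997 0.3779]

x_post = [4.3071, 0.6604]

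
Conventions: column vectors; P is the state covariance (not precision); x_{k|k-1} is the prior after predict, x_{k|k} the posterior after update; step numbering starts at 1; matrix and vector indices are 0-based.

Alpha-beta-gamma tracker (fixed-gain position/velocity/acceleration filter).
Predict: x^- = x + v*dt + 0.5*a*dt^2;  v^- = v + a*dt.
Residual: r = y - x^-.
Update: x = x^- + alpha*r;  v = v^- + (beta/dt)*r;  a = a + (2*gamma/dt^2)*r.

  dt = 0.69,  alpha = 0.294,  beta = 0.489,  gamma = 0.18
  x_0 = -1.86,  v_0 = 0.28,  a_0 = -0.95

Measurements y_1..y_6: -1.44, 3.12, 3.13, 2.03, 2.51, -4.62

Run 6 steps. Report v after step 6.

step 1: x_pred=-1.8929  r=0.4529  x^+=-1.7598  v^+=-0.0545  a^+=-0.6075
step 2: x_pred=-1.9420  r=5.0620  x^+=-0.4538  v^+=3.1137  a^+=3.2201
step 3: x_pred=2.4613  r=0.6687  x^+=2.6579  v^+=5.8095  a^+=3.7258
step 4: x_pred=7.5534  r=-5.5234  x^+=5.9295  v^+=4.4659  a^+=-0.4507
step 5: x_pred=8.9037  r=-6.3937  x^+=7.0240  v^+=-0.3762  a^+=-5.2853
step 6: x_pred=5.5062  r=-10.1262  x^+=2.5291  v^+=-11.1995  a^+=-12.9421

v_post = -11.1995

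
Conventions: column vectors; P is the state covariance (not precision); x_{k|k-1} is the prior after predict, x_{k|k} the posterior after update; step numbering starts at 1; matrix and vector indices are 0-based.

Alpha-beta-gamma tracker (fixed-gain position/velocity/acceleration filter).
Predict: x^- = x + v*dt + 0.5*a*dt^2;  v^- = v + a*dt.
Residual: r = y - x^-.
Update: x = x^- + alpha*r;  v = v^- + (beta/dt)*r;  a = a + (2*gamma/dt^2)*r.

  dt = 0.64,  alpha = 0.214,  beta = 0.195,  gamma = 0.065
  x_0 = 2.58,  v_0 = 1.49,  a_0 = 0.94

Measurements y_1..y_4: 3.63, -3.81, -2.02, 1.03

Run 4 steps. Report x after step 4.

x_post = -0.3648

step 1: x_pred=3.7261  r=-0.0961  x^+=3.7055  v^+=2.0623  a^+=0.9095
step 2: x_pred=5.2117  r=-9.0217  x^+=3.2810  v^+=-0.1044  a^+=-1.9538
step 3: x_pred=2.8141  r=-4.8341  x^+=1.7796  v^+=-2.8277  a^+=-3.4881
step 4: x_pred=-0.7445  r=1.7745  x^+=-0.3648  v^+=-4.5194  a^+=-2.9249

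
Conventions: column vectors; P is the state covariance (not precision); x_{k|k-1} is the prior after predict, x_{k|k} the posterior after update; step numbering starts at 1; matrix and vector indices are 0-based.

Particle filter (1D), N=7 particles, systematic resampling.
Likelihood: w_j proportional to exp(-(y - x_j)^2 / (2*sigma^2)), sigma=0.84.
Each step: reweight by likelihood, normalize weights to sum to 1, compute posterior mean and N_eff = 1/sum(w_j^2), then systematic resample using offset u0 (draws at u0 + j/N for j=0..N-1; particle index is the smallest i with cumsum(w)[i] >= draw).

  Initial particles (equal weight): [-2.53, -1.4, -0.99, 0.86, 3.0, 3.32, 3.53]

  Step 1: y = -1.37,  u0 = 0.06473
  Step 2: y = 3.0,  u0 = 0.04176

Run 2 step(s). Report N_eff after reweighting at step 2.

N_eff = 3.5203

step 1: w=[0.1663, 0.4313, 0.3896, 0.0127, 0.0000, 0.0000, 0.0000]  mean=-1.3994  Neff=2.7347  idx=[0, 1, 1, 1, 2, 2, 2]
step 2: w=[0.0000, 0.0268, 0.0268, 0.0268, 0.3065, 0.3065, 0.3065]  mean=-1.0230  Neff=3.5203  idx=[2, 4, 4, 5, 5, 6, 6]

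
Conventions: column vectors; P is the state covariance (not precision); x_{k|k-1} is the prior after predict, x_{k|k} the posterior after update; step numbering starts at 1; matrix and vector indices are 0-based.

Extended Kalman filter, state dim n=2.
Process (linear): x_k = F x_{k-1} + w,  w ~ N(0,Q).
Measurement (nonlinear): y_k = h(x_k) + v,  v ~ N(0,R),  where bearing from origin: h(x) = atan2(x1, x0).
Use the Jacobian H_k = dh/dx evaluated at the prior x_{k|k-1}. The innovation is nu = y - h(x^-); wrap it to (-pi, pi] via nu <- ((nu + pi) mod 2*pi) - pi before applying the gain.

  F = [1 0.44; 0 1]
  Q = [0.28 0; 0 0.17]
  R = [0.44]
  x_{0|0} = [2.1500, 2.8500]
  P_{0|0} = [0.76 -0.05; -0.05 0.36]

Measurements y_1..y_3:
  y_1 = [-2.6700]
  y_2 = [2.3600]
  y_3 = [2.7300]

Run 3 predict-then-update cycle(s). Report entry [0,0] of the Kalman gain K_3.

K[0,0] = -0.2504

step 1: x^-=[3.4040, 2.8500]  P^-=[1.0657 0.1084; 0.1084 0.5300]  H_jac=[-0.1446 0.1727]  S=[0.4727]  K=[-0.2864; 0.1605]  nu=[2.9161]  x^+=[2.5688, 3.3180]  P^+=[1.0269 0.1301; 0.1301 0.5178]
step 2: x^-=[4.0287, 3.3180]  P^-=[1.5217 0.3580; 0.3580 0.6878]  H_jac=[-0.1218 0.1479]  S=[0.4647]  K=[-0.2849; 0.1251]  nu=[1.6710]  x^+=[3.5526, 3.5270]  P^+=[1.4840 0.3745; 0.3745 0.6806]
step 3: x^-=[5.1045, 3.5270]  P^-=[2.2253 0.6740; 0.6740 0.8506]  H_jac=[-0.0916 0.1326]  S=[0.4573]  K=[-0.2504; 0.1116]  nu=[2.1254]  x^+=[4.5722, 3.7642]  P^+=[2.1966 0.6868; 0.6868 0.8449]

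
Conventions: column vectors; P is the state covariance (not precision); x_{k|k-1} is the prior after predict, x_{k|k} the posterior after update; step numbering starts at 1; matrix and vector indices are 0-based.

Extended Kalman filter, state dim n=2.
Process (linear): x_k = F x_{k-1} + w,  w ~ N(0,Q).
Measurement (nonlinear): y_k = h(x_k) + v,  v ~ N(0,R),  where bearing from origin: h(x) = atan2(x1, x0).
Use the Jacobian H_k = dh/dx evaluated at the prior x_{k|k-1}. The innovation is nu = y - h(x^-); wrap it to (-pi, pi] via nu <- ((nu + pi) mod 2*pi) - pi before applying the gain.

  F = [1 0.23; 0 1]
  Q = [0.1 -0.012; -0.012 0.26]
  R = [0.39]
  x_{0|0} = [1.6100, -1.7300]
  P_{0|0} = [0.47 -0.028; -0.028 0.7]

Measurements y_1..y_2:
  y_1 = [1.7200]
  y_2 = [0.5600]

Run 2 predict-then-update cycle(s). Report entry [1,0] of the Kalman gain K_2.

step 1: x^-=[1.2121, -1.7300]  P^-=[0.5941 0.1210; 0.1210 0.9600]  H_jac=[0.3877 0.2716]  S=[0.5756]  K=[0.4573; 0.5345]  nu=[2.6796]  x^+=[2.4374, -0.2977]  P^+=[0.4738 -0.0197; -0.0197 0.7955]
step 2: x^-=[2.3690, -0.2977]  P^-=[0.6068 0.1513; 0.1513 1.0555]  H_jac=[0.0522 0.4156]  S=[0.5805]  K=[0.1629; 0.7692]  nu=[0.6850]  x^+=[2.4805, 0.2292]  P^+=[0.5914 0.0785; 0.0785 0.7120]

K[1,0] = 0.7692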